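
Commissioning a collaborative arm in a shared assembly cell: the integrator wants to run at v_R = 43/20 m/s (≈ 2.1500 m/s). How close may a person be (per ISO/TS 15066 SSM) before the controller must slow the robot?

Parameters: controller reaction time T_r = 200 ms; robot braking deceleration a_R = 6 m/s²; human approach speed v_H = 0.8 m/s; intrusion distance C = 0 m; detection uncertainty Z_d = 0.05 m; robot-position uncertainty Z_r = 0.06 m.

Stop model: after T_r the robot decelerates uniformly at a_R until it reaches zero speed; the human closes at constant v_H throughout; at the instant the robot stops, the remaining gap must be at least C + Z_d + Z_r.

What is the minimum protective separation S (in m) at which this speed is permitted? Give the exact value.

T_s = v_R/a_R = (43/20)/6 = 0.3583 s
robot covers v_R·T_r = 2.1500·0.2000 = 0.4300 m before braking
robot covers 2.1500·0.3583 − ½·6.0000·0.3583² = 0.3852 m while stopping
person approaches 0.8000·(0.2000+0.3583) = 0.4467 m
residual clearance needed = 0.0000+0.0500+0.0600 = 0.1100 m
S_min ≈ 0.4300+0.3852+0.4467+0.1100  ⇒  S_min = 439/320 m

S_min = 439/320 m = 1.3719 m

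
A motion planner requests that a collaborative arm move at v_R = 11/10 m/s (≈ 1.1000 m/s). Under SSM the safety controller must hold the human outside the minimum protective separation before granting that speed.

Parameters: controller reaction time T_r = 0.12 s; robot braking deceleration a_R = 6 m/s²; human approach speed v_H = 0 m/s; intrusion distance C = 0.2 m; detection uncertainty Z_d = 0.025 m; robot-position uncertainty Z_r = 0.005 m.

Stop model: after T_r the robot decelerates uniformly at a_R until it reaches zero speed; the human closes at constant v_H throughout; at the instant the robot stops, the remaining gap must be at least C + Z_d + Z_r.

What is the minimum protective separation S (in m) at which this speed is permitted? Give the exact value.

S_min = 2777/6000 m = 0.4628 m

T_s = v_R/a_R = (11/10)/6 = 0.1833 s
reaction-phase robot travel = 1.1000·0.1200 = 0.1320 m
braking distance = 1.1000²/(2·6.0000) = 0.1008 m
human closes 0.0000·0.3033 = 0.0000 m
margins: 0.2000+0.0250+0.0050 = 0.2300 m
S_min ≈ 0.1320+0.1008+0.0000+0.2300  ⇒  S_min = 2777/6000 m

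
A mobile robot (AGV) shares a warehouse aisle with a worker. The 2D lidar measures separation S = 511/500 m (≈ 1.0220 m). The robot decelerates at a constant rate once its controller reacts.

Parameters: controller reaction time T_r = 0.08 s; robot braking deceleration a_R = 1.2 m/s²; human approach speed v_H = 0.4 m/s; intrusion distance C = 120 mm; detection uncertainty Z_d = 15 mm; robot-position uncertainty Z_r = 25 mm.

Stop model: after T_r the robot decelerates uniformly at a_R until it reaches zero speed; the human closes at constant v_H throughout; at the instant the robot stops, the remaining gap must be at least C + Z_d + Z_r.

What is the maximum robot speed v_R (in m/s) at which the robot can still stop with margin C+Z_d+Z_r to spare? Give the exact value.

v_R_max = 1 m/s = 1.0000 m/s

quadratic (5/12)·v² + (31/75)·v + (-83/100) = 0
  disc = (31/75)² − 4·(5/12)·(-83/100) = 34969/22500 ; √disc = 187/150
  v_R = (−(31/75) + 187/150) / (2·(5/12)) = 1 m/s
check:
T_s = v_R/a_R = 1/(6/5) = 0.8333 s
robot covers v_R·T_r = 1.0000·0.0800 = 0.0800 m before braking
braking distance = 1.0000²/(2·1.2000) = 0.4167 m
human closes 0.4000·0.9133 = 0.3653 m
C+Z_d+Z_r = 0.1200+0.0150+0.0250 = 0.1600 m
sum ≈ 0.0800+0.4167+0.3653+0.1600 ≈ 1.0220 m = S ✓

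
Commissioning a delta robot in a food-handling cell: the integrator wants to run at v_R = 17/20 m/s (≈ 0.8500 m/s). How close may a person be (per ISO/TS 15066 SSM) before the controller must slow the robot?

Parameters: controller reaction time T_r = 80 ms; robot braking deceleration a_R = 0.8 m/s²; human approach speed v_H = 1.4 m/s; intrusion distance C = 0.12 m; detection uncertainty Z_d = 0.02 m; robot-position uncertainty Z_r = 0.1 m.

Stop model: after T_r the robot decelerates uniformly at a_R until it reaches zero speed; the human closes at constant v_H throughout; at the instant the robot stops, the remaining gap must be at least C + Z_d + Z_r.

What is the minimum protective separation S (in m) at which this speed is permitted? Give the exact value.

S_min = 7549/3200 m = 2.3591 m

stop time T_s = (17/20)/(4/5) = 1.0625 s
robot in T_r: 0.8500·0.0800 = 0.0680 m
robot under decel: 0.8500²/(2·0.8000) = 0.4516 m
human over T_r+T_s: 1.4000·(0.0800+1.0625) = 1.5995 m
C+Z_d+Z_r = 0.1200+0.0200+0.1000 = 0.2400 m
S_min ≈ 0.0680+0.4516+1.5995+0.2400  ⇒  S_min = 7549/3200 m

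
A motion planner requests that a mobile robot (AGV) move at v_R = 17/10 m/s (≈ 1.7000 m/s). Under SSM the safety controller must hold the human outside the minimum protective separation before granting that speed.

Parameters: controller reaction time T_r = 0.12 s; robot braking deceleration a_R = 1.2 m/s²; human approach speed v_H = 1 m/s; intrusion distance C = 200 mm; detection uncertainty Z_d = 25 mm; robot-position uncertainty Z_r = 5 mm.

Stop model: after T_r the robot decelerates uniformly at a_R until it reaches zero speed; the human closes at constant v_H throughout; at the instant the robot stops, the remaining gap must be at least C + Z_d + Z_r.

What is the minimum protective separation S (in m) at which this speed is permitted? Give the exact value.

T_s = v_R/a_R = (17/10)/(6/5) = 1.4167 s
robot in T_r: 1.7000·0.1200 = 0.2040 m
braking distance = 1.7000²/(2·1.2000) = 1.2042 m
human closes 1.0000·1.5367 = 1.5367 m
margins: 0.2000+0.0250+0.0050 = 0.2300 m
S_min ≈ 0.2040+1.2042+1.5367+0.2300  ⇒  S_min = 19049/6000 m

S_min = 19049/6000 m = 3.1748 m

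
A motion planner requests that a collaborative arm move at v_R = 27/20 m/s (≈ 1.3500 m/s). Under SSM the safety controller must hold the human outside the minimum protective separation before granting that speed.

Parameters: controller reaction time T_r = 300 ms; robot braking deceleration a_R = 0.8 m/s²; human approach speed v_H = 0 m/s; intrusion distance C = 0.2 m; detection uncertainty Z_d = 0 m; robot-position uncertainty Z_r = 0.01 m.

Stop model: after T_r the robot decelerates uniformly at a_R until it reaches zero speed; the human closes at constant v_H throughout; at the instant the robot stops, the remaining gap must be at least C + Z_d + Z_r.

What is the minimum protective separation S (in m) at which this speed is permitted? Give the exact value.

S_min = 5613/3200 m = 1.7541 m

T_s = v_R/a_R = (27/20)/(4/5) = 1.6875 s
robot in T_r: 1.3500·0.3000 = 0.4050 m
braking distance = 1.3500²/(2·0.8000) = 1.1391 m
person approaches 0.0000·(0.3000+1.6875) = 0.0000 m
residual clearance needed = 0.2000+0.0000+0.0100 = 0.2100 m
S_min ≈ 0.4050+1.1391+0.0000+0.2100  ⇒  S_min = 5613/3200 m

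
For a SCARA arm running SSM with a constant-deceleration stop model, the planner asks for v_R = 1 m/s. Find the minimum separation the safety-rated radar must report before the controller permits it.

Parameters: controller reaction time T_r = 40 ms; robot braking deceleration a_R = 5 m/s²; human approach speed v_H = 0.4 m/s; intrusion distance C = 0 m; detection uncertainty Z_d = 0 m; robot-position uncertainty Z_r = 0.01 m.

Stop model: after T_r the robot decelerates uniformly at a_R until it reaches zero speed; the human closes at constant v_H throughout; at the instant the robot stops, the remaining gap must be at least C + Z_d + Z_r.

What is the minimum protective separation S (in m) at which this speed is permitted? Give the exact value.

S_min = 123/500 m = 0.2460 m

T_s = v_R/a_R = 1/5 = 0.2000 s
reaction-phase robot travel = 1.0000·0.0400 = 0.0400 m
robot under decel: 1.0000²/(2·5.0000) = 0.1000 m
person approaches 0.4000·(0.0400+0.2000) = 0.0960 m
C+Z_d+Z_r = 0.0000+0.0000+0.0100 = 0.0100 m
S_min ≈ 0.0400+0.1000+0.0960+0.0100  ⇒  S_min = 123/500 m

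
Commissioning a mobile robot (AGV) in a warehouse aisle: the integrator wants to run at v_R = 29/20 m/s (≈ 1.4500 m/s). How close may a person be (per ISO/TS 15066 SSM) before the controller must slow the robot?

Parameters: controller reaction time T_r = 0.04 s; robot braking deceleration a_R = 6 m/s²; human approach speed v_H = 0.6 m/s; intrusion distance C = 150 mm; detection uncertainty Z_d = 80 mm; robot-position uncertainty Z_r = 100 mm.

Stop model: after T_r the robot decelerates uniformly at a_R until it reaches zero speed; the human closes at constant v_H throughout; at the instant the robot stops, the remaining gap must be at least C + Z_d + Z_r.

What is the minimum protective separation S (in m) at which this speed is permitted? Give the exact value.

braking lasts T_s = (29/20)/6 = 0.2417 s
robot in T_r: 1.4500·0.0400 = 0.0580 m
robot under decel: 1.4500²/(2·6.0000) = 0.1752 m
human closes 0.6000·0.2817 = 0.1690 m
residual clearance needed = 0.1500+0.0800+0.1000 = 0.3300 m
S_min ≈ 0.0580+0.1752+0.1690+0.3300  ⇒  S_min = 17573/24000 m

S_min = 17573/24000 m = 0.7322 m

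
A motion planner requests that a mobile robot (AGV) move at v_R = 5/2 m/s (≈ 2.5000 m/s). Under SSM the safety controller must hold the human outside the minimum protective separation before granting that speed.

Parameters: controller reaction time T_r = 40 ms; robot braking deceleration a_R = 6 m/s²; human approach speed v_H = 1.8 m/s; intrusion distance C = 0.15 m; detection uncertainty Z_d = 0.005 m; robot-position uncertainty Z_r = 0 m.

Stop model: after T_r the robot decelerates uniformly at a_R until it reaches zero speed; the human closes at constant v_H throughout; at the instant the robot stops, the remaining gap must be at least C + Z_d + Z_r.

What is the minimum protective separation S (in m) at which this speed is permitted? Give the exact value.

T_s = v_R/a_R = (5/2)/6 = 0.4167 s
robot covers v_R·T_r = 2.5000·0.0400 = 0.1000 m before braking
robot under decel: 2.5000²/(2·6.0000) = 0.5208 m
human over T_r+T_s: 1.8000·(0.0400+0.4167) = 0.8220 m
margins: 0.1500+0.0050+0.0000 = 0.1550 m
S_min ≈ 0.1000+0.5208+0.8220+0.1550  ⇒  S_min = 9587/6000 m

S_min = 9587/6000 m = 1.5978 m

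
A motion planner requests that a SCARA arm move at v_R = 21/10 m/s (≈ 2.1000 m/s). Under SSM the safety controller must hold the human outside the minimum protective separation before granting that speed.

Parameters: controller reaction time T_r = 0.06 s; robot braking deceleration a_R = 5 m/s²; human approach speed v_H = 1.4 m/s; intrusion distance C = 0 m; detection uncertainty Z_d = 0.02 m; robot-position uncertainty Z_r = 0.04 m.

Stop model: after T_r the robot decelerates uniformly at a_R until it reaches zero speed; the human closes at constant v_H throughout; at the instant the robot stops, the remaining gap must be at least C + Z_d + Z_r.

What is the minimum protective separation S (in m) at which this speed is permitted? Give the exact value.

S_min = 1299/1000 m = 1.2990 m

braking lasts T_s = (21/10)/5 = 0.4200 s
robot covers v_R·T_r = 2.1000·0.0600 = 0.1260 m before braking
robot covers 2.1000·0.4200 − ½·5.0000·0.4200² = 0.4410 m while stopping
human over T_r+T_s: 1.4000·(0.0600+0.4200) = 0.6720 m
margins: 0.0000+0.0200+0.0400 = 0.0600 m
S_min ≈ 0.1260+0.4410+0.6720+0.0600  ⇒  S_min = 1299/1000 m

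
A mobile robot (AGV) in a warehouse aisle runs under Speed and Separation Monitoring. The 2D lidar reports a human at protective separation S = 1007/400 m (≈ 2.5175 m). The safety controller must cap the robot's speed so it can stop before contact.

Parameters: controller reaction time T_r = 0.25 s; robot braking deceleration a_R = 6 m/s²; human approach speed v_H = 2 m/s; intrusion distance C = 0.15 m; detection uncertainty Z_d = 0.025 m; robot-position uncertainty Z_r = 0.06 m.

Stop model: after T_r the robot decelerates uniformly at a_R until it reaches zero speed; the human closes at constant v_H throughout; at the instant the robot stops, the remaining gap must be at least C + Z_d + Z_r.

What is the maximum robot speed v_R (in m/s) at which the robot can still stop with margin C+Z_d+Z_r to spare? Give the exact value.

quadratic (1/12)·v² + (7/12)·v + (-713/400) = 0
  disc = (7/12)² − 4·(1/12)·(-713/400) = 841/900 ; √disc = 29/30
  v_R = (−(7/12) + 29/30) / (2·(1/12)) = 23/10 m/s
check:
stop time T_s = (23/10)/6 = 0.3833 s
robot covers v_R·T_r = 2.3000·0.2500 = 0.5750 m before braking
braking distance = 2.3000²/(2·6.0000) = 0.4408 m
human closes 2.0000·0.6333 = 1.2667 m
residual clearance needed = 0.1500+0.0250+0.0600 = 0.2350 m
sum ≈ 0.5750+0.4408+1.2667+0.2350 ≈ 2.5175 m = S ✓

v_R_max = 23/10 m/s = 2.3000 m/s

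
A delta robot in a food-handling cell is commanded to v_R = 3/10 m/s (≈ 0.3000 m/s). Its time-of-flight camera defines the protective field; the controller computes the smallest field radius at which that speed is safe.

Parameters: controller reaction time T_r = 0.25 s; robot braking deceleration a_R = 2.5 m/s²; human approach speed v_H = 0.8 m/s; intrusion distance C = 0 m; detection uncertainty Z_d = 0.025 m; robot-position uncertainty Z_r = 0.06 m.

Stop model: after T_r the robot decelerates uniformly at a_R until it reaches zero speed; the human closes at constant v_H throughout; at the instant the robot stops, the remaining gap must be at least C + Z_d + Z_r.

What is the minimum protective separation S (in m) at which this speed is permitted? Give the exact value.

S_min = 237/500 m = 0.4740 m

T_s = v_R/a_R = (3/10)/(5/2) = 0.1200 s
reaction-phase robot travel = 0.3000·0.2500 = 0.0750 m
braking distance = 0.3000²/(2·2.5000) = 0.0180 m
human closes 0.8000·0.3700 = 0.2960 m
margins: 0.0000+0.0250+0.0600 = 0.0850 m
S_min ≈ 0.0750+0.0180+0.2960+0.0850  ⇒  S_min = 237/500 m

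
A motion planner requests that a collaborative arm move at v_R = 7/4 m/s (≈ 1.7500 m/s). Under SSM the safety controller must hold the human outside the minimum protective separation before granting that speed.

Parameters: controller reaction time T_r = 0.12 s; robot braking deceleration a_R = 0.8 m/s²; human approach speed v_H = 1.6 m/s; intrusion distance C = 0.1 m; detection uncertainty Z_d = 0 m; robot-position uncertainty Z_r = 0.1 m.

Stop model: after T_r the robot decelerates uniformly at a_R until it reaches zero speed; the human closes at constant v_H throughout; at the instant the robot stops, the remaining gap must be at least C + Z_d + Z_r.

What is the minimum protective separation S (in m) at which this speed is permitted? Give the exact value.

braking lasts T_s = (7/4)/(4/5) = 2.1875 s
robot in T_r: 1.7500·0.1200 = 0.2100 m
braking distance = 1.7500²/(2·0.8000) = 1.9141 m
human over T_r+T_s: 1.6000·(0.1200+2.1875) = 3.6920 m
margins: 0.1000+0.0000+0.1000 = 0.2000 m
S_min ≈ 0.2100+1.9141+3.6920+0.2000  ⇒  S_min = 96257/16000 m

S_min = 96257/16000 m = 6.0161 m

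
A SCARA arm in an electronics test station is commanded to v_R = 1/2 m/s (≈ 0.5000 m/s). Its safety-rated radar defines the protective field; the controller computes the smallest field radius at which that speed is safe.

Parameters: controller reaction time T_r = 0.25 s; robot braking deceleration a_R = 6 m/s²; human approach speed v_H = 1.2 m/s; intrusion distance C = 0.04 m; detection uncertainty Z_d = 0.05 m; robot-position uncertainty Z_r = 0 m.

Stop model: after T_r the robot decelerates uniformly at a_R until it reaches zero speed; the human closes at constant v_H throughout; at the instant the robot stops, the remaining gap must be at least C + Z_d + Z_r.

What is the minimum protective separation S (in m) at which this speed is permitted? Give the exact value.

T_s = v_R/a_R = (1/2)/6 = 0.0833 s
robot in T_r: 0.5000·0.2500 = 0.1250 m
braking distance = 0.5000²/(2·6.0000) = 0.0208 m
human closes 1.2000·0.3333 = 0.4000 m
margins: 0.0400+0.0500+0.0000 = 0.0900 m
S_min ≈ 0.1250+0.0208+0.4000+0.0900  ⇒  S_min = 763/1200 m

S_min = 763/1200 m = 0.6358 m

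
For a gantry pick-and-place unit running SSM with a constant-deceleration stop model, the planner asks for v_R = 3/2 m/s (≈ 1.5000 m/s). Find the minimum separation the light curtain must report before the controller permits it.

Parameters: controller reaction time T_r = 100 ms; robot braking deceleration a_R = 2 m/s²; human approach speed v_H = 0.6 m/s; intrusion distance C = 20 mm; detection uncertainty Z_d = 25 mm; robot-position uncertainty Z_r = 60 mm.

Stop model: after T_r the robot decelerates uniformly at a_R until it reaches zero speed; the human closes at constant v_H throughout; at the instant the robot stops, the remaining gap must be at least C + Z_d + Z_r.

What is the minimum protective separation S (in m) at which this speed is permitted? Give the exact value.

braking lasts T_s = (3/2)/2 = 0.7500 s
reaction-phase robot travel = 1.5000·0.1000 = 0.1500 m
robot covers 1.5000·0.7500 − ½·2.0000·0.7500² = 0.5625 m while stopping
human closes 0.6000·0.8500 = 0.5100 m
residual clearance needed = 0.0200+0.0250+0.0600 = 0.1050 m
S_min ≈ 0.1500+0.5625+0.5100+0.1050  ⇒  S_min = 531/400 m

S_min = 531/400 m = 1.3275 m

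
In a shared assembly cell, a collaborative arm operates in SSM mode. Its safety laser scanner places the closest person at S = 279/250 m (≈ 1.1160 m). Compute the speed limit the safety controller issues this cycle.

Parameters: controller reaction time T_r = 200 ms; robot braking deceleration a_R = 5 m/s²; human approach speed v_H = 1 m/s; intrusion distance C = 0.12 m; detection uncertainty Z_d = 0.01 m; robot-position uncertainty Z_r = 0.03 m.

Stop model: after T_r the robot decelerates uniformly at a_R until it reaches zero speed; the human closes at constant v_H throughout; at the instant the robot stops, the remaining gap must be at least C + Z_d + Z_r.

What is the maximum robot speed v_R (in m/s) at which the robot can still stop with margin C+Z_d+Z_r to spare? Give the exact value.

quadratic (1/10)·v² + (2/5)·v + (-189/250) = 0
  disc = (2/5)² − 4·(1/10)·(-189/250) = 289/625 ; √disc = 17/25
  v_R = (−(2/5) + 17/25) / (2·(1/10)) = 7/5 m/s
check:
T_s = v_R/a_R = (7/5)/5 = 0.2800 s
robot covers v_R·T_r = 1.4000·0.2000 = 0.2800 m before braking
robot under decel: 1.4000²/(2·5.0000) = 0.1960 m
human closes 1.0000·0.4800 = 0.4800 m
residual clearance needed = 0.1200+0.0100+0.0300 = 0.1600 m
sum ≈ 0.2800+0.1960+0.4800+0.1600 ≈ 1.1160 m = S ✓

v_R_max = 7/5 m/s = 1.4000 m/s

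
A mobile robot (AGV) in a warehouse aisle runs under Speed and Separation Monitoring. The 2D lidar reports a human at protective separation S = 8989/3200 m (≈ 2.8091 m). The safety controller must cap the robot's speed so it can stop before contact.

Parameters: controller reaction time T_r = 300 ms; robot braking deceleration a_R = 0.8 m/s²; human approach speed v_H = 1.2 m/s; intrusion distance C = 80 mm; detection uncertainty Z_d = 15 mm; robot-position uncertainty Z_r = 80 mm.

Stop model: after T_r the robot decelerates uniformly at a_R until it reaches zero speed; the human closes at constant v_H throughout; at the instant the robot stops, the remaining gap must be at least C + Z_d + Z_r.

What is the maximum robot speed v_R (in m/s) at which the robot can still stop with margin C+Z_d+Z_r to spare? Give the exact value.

v_R_max = 19/20 m/s = 0.9500 m/s

at the boundary: (5/8)·v² + (9/5)·v + (-7277/3200) = 0
  disc = (9/5)² − 4·(5/8)·(-7277/3200) = 57121/6400 ; √disc = 239/80
  v_R = (−(9/5) + 239/80) / (2·(5/8)) = 19/20 m/s
check:
braking lasts T_s = (19/20)/(4/5) = 1.1875 s
reaction-phase robot travel = 0.9500·0.3000 = 0.2850 m
robot covers 0.9500·1.1875 − ½·0.8000·1.1875² = 0.5641 m while stopping
human closes 1.2000·1.4875 = 1.7850 m
margins: 0.0800+0.0150+0.0800 = 0.1750 m
sum ≈ 0.2850+0.5641+1.7850+0.1750 ≈ 2.8091 m = S ✓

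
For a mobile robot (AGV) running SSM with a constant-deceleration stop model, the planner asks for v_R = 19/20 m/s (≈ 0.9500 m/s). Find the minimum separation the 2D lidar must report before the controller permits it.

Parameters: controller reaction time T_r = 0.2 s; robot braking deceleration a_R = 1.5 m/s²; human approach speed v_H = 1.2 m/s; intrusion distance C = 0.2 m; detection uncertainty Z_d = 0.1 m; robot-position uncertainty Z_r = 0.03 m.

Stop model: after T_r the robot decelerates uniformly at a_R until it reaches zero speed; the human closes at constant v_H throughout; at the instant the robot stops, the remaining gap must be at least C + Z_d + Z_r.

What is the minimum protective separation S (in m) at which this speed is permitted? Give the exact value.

braking lasts T_s = (19/20)/(3/2) = 0.6333 s
robot in T_r: 0.9500·0.2000 = 0.1900 m
robot covers 0.9500·0.6333 − ½·1.5000·0.6333² = 0.3008 m while stopping
human closes 1.2000·0.8333 = 1.0000 m
C+Z_d+Z_r = 0.2000+0.1000+0.0300 = 0.3300 m
S_min ≈ 0.1900+0.3008+1.0000+0.3300  ⇒  S_min = 437/240 m

S_min = 437/240 m = 1.8208 m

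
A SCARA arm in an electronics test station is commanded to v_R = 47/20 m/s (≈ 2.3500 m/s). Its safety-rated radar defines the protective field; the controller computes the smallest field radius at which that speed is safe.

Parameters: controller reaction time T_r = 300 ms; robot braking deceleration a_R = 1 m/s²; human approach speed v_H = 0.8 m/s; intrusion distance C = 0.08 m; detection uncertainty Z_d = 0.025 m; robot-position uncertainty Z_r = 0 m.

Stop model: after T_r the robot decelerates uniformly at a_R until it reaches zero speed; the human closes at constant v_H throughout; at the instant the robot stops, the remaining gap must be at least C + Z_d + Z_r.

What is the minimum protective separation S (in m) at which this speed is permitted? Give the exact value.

S_min = 4553/800 m = 5.6913 m

T_s = v_R/a_R = (47/20)/1 = 2.3500 s
robot in T_r: 2.3500·0.3000 = 0.7050 m
robot under decel: 2.3500²/(2·1.0000) = 2.7612 m
human over T_r+T_s: 0.8000·(0.3000+2.3500) = 2.1200 m
margins: 0.0800+0.0250+0.0000 = 0.1050 m
S_min ≈ 0.7050+2.7612+2.1200+0.1050  ⇒  S_min = 4553/800 m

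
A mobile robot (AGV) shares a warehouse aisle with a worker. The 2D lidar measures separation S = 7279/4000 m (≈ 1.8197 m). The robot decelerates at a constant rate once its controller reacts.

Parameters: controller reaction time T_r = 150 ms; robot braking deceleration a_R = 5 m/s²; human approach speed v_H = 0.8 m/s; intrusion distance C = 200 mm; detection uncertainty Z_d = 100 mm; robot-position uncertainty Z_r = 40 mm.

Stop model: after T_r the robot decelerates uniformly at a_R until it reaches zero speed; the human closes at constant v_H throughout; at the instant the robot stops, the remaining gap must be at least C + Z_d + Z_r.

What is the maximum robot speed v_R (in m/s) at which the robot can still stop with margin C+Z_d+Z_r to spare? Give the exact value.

at the boundary: (1/10)·v² + (31/100)·v + (-5439/4000) = 0
  disc = (31/100)² − 4·(1/10)·(-5439/4000) = 16/25 ; √disc = 4/5
  v_R = (−(31/100) + 4/5) / (2·(1/10)) = 49/20 m/s
check:
T_s = v_R/a_R = (49/20)/5 = 0.4900 s
robot in T_r: 2.4500·0.1500 = 0.3675 m
braking distance = 2.4500²/(2·5.0000) = 0.6002 m
human over T_r+T_s: 0.8000·(0.1500+0.4900) = 0.5120 m
margins: 0.2000+0.1000+0.0400 = 0.3400 m
sum ≈ 0.3675+0.6002+0.5120+0.3400 ≈ 1.8197 m = S ✓

v_R_max = 49/20 m/s = 2.4500 m/s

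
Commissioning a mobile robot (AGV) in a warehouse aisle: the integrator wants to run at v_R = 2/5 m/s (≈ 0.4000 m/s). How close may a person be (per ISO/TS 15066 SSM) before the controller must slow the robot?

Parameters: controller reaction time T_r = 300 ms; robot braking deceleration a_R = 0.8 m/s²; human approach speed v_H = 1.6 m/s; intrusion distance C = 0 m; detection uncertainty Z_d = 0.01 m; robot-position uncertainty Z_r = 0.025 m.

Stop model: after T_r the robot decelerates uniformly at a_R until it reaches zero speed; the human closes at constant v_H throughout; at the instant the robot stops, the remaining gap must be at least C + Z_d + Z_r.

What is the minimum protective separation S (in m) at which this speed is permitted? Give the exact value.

S_min = 307/200 m = 1.5350 m

stop time T_s = (2/5)/(4/5) = 0.5000 s
robot in T_r: 0.4000·0.3000 = 0.1200 m
robot under decel: 0.4000²/(2·0.8000) = 0.1000 m
person approaches 1.6000·(0.3000+0.5000) = 1.2800 m
residual clearance needed = 0.0000+0.0100+0.0250 = 0.0350 m
S_min ≈ 0.1200+0.1000+1.2800+0.0350  ⇒  S_min = 307/200 m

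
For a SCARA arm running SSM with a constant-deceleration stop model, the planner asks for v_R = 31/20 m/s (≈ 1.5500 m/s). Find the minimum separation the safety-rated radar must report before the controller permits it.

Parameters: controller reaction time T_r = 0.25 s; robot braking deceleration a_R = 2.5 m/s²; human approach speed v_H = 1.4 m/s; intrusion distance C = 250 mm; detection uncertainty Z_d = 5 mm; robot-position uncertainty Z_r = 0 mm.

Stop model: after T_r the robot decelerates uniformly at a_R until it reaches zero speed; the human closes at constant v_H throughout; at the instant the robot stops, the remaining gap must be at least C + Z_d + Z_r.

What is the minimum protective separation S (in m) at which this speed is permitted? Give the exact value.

T_s = v_R/a_R = (31/20)/(5/2) = 0.6200 s
reaction-phase robot travel = 1.5500·0.2500 = 0.3875 m
braking distance = 1.5500²/(2·2.5000) = 0.4805 m
human over T_r+T_s: 1.4000·(0.2500+0.6200) = 1.2180 m
residual clearance needed = 0.2500+0.0050+0.0000 = 0.2550 m
S_min ≈ 0.3875+0.4805+1.2180+0.2550  ⇒  S_min = 2341/1000 m

S_min = 2341/1000 m = 2.3410 m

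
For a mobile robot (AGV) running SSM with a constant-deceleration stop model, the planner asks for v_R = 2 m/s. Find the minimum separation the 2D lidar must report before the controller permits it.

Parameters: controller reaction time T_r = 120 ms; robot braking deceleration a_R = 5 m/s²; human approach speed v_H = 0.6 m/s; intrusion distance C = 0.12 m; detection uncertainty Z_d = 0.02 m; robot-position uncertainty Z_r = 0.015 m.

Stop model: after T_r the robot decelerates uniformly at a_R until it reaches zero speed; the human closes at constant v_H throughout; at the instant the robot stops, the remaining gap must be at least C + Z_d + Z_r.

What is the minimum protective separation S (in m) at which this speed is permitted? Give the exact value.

T_s = v_R/a_R = 2/5 = 0.4000 s
robot in T_r: 2.0000·0.1200 = 0.2400 m
braking distance = 2.0000²/(2·5.0000) = 0.4000 m
person approaches 0.6000·(0.1200+0.4000) = 0.3120 m
C+Z_d+Z_r = 0.1200+0.0200+0.0150 = 0.1550 m
S_min ≈ 0.2400+0.4000+0.3120+0.1550  ⇒  S_min = 1107/1000 m

S_min = 1107/1000 m = 1.1070 m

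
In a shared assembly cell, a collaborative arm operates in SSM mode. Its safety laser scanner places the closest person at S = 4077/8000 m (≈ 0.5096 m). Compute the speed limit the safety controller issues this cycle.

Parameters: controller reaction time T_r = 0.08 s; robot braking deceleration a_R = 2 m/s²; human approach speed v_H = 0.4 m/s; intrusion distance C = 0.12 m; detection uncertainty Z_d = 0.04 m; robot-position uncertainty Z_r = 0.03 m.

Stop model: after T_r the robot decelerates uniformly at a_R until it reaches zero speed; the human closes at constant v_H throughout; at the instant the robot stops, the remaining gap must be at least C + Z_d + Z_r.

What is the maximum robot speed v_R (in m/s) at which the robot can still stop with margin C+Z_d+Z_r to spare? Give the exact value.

v_R_max = 13/20 m/s = 0.6500 m/s

quadratic (1/4)·v² + (7/25)·v + (-2301/8000) = 0
  disc = (7/25)² − 4·(1/4)·(-2301/8000) = 14641/40000 ; √disc = 121/200
  v_R = (−(7/25) + 121/200) / (2·(1/4)) = 13/20 m/s
check:
braking lasts T_s = (13/20)/2 = 0.3250 s
robot in T_r: 0.6500·0.0800 = 0.0520 m
robot under decel: 0.6500²/(2·2.0000) = 0.1056 m
human over T_r+T_s: 0.4000·(0.0800+0.3250) = 0.1620 m
margins: 0.1200+0.0400+0.0300 = 0.1900 m
sum ≈ 0.0520+0.1056+0.1620+0.1900 ≈ 0.5096 m = S ✓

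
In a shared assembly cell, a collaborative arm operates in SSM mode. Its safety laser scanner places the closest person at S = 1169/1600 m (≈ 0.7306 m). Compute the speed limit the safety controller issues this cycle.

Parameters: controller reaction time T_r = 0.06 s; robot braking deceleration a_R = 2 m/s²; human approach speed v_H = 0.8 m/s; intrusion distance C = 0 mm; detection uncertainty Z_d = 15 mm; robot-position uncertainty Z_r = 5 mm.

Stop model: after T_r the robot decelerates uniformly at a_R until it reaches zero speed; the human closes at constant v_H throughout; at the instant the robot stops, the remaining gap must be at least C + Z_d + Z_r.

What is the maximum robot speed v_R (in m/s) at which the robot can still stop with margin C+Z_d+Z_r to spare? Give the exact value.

v_R_max = 19/20 m/s = 0.9500 m/s

collect terms ⇒ (1/4)·v_R² + (23/50)·v_R + (-5301/8000) = 0
  disc = (23/50)² − 4·(1/4)·(-5301/8000) = 34969/40000 ; √disc = 187/200
  v_R = (−(23/50) + 187/200) / (2·(1/4)) = 19/20 m/s
check:
T_s = v_R/a_R = (19/20)/2 = 0.4750 s
robot covers v_R·T_r = 0.9500·0.0600 = 0.0570 m before braking
robot under decel: 0.9500²/(2·2.0000) = 0.2256 m
person approaches 0.8000·(0.0600+0.4750) = 0.4280 m
residual clearance needed = 0.0000+0.0150+0.0050 = 0.0200 m
sum ≈ 0.0570+0.2256+0.4280+0.0200 ≈ 0.7306 m = S ✓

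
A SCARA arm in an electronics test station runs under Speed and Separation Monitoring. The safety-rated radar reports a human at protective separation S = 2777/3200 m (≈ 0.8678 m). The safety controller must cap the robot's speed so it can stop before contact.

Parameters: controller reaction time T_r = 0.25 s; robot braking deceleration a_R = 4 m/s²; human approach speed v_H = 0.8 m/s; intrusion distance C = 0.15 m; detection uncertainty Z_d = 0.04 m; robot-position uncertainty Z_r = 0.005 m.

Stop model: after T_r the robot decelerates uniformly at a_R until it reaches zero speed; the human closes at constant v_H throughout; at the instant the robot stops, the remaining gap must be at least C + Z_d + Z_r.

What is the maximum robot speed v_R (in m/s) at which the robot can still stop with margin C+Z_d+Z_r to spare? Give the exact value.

v_R_max = 17/20 m/s = 0.8500 m/s

at the boundary: (1/8)·v² + (9/20)·v + (-1513/3200) = 0
  disc = (9/20)² − 4·(1/8)·(-1513/3200) = 2809/6400 ; √disc = 53/80
  v_R = (−(9/20) + 53/80) / (2·(1/8)) = 17/20 m/s
check:
stop time T_s = (17/20)/4 = 0.2125 s
robot in T_r: 0.8500·0.2500 = 0.2125 m
robot covers 0.8500·0.2125 − ½·4.0000·0.2125² = 0.0903 m while stopping
person approaches 0.8000·(0.2500+0.2125) = 0.3700 m
residual clearance needed = 0.1500+0.0400+0.0050 = 0.1950 m
sum ≈ 0.2125+0.0903+0.3700+0.1950 ≈ 0.8678 m = S ✓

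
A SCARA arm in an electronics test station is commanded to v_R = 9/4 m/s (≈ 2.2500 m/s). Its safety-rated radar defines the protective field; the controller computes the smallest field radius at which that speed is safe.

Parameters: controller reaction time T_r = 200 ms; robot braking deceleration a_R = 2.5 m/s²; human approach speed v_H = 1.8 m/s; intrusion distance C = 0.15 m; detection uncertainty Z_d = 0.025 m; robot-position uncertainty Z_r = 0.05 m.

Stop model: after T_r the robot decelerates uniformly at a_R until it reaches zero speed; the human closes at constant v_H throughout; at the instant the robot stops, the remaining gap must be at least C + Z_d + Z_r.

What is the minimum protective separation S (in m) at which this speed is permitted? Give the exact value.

braking lasts T_s = (9/4)/(5/2) = 0.9000 s
reaction-phase robot travel = 2.2500·0.2000 = 0.4500 m
braking distance = 2.2500²/(2·2.5000) = 1.0125 m
human over T_r+T_s: 1.8000·(0.2000+0.9000) = 1.9800 m
C+Z_d+Z_r = 0.1500+0.0250+0.0500 = 0.2250 m
S_min ≈ 0.4500+1.0125+1.9800+0.2250  ⇒  S_min = 1467/400 m

S_min = 1467/400 m = 3.6675 m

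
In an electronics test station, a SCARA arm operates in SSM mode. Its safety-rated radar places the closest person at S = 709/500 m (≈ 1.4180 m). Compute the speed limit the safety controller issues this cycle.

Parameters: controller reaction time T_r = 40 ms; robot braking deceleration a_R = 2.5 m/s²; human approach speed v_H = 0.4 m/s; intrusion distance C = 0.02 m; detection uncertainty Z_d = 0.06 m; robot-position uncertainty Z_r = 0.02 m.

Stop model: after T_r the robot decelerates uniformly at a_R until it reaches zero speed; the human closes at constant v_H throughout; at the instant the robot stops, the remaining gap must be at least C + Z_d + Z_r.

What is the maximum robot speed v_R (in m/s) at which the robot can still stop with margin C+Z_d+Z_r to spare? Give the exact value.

at the boundary: (1/5)·v² + (1/5)·v + (-651/500) = 0
  disc = (1/5)² − 4·(1/5)·(-651/500) = 676/625 ; √disc = 26/25
  v_R = (−(1/5) + 26/25) / (2·(1/5)) = 21/10 m/s
check:
T_s = v_R/a_R = (21/10)/(5/2) = 0.8400 s
robot in T_r: 2.1000·0.0400 = 0.0840 m
braking distance = 2.1000²/(2·2.5000) = 0.8820 m
human closes 0.4000·0.8800 = 0.3520 m
C+Z_d+Z_r = 0.0200+0.0600+0.0200 = 0.1000 m
sum ≈ 0.0840+0.8820+0.3520+0.1000 ≈ 1.4180 m = S ✓

v_R_max = 21/10 m/s = 2.1000 m/s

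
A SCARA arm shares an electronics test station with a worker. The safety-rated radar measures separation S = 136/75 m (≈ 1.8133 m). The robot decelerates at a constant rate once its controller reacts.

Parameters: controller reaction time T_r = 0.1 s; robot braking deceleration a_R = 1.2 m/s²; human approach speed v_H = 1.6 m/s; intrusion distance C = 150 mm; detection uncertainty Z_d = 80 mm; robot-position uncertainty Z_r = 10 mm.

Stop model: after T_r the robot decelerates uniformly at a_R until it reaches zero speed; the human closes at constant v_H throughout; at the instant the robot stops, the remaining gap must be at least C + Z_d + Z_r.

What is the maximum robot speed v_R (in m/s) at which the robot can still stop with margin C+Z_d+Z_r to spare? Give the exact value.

collect terms ⇒ (5/12)·v_R² + (43/30)·v_R + (-106/75) = 0
  disc = (43/30)² − 4·(5/12)·(-106/75) = 441/100 ; √disc = 21/10
  v_R = (−(43/30) + 21/10) / (2·(5/12)) = 4/5 m/s
check:
stop time T_s = (4/5)/(6/5) = 0.6667 s
robot in T_r: 0.8000·0.1000 = 0.0800 m
robot under decel: 0.8000²/(2·1.2000) = 0.2667 m
person approaches 1.6000·(0.1000+0.6667) = 1.2267 m
C+Z_d+Z_r = 0.1500+0.0800+0.0100 = 0.2400 m
sum ≈ 0.0800+0.2667+1.2267+0.2400 ≈ 1.8133 m = S ✓

v_R_max = 4/5 m/s = 0.8000 m/s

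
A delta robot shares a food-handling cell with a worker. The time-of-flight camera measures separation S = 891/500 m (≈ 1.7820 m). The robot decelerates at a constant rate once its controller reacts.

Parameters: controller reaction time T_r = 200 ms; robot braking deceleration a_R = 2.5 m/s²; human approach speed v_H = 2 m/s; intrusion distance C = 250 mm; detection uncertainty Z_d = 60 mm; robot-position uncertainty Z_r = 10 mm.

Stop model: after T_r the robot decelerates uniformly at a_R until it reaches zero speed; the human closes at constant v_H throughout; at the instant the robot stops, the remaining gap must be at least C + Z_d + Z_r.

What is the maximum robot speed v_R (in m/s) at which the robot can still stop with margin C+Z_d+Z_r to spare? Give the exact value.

v_R_max = 9/10 m/s = 0.9000 m/s

quadratic (1/5)·v² + (1)·v + (-531/500) = 0
  disc = (1)² − 4·(1/5)·(-531/500) = 1156/625 ; √disc = 34/25
  v_R = (−(1) + 34/25) / (2·(1/5)) = 9/10 m/s
check:
braking lasts T_s = (9/10)/(5/2) = 0.3600 s
reaction-phase robot travel = 0.9000·0.2000 = 0.1800 m
robot under decel: 0.9000²/(2·2.5000) = 0.1620 m
person approaches 2.0000·(0.2000+0.3600) = 1.1200 m
C+Z_d+Z_r = 0.2500+0.0600+0.0100 = 0.3200 m
sum ≈ 0.1800+0.1620+1.1200+0.3200 ≈ 1.7820 m = S ✓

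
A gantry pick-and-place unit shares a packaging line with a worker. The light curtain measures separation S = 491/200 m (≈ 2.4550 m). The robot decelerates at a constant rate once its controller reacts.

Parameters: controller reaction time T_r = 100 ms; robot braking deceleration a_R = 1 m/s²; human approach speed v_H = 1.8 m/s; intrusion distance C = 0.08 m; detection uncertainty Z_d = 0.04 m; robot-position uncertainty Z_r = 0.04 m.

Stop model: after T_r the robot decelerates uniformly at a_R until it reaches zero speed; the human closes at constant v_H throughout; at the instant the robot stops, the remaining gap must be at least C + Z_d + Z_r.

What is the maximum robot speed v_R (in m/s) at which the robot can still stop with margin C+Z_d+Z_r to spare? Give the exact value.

v_R_max = 9/10 m/s = 0.9000 m/s

collect terms ⇒ (1/2)·v_R² + (19/10)·v_R + (-423/200) = 0
  disc = (19/10)² − 4·(1/2)·(-423/200) = 196/25 ; √disc = 14/5
  v_R = (−(19/10) + 14/5) / (2·(1/2)) = 9/10 m/s
check:
stop time T_s = (9/10)/1 = 0.9000 s
reaction-phase robot travel = 0.9000·0.1000 = 0.0900 m
braking distance = 0.9000²/(2·1.0000) = 0.4050 m
person approaches 1.8000·(0.1000+0.9000) = 1.8000 m
margins: 0.0800+0.0400+0.0400 = 0.1600 m
sum ≈ 0.0900+0.4050+1.8000+0.1600 ≈ 2.4550 m = S ✓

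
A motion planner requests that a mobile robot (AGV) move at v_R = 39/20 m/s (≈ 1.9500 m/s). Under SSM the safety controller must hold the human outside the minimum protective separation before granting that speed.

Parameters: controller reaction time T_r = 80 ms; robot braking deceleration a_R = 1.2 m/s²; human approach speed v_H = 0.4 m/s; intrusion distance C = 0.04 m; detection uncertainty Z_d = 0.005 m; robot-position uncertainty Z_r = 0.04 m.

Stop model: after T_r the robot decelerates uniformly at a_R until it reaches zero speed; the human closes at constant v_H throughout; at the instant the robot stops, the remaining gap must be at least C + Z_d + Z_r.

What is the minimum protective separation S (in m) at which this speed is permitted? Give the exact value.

S_min = 20059/8000 m = 2.5074 m

T_s = v_R/a_R = (39/20)/(6/5) = 1.6250 s
reaction-phase robot travel = 1.9500·0.0800 = 0.1560 m
robot covers 1.9500·1.6250 − ½·1.2000·1.6250² = 1.5844 m while stopping
human over T_r+T_s: 0.4000·(0.0800+1.6250) = 0.6820 m
residual clearance needed = 0.0400+0.0050+0.0400 = 0.0850 m
S_min ≈ 0.1560+1.5844+0.6820+0.0850  ⇒  S_min = 20059/8000 m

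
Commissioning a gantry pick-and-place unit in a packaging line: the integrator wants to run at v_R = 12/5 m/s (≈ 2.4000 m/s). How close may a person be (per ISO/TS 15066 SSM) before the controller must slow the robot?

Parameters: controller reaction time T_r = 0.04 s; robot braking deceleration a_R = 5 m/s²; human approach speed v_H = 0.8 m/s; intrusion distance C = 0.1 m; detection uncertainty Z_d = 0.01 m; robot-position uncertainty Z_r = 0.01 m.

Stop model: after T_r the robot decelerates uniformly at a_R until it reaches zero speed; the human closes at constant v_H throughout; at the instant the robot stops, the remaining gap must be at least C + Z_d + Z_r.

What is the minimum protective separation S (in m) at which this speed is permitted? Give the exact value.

braking lasts T_s = (12/5)/5 = 0.4800 s
robot in T_r: 2.4000·0.0400 = 0.0960 m
robot under decel: 2.4000²/(2·5.0000) = 0.5760 m
human over T_r+T_s: 0.8000·(0.0400+0.4800) = 0.4160 m
margins: 0.1000+0.0100+0.0100 = 0.1200 m
S_min ≈ 0.0960+0.5760+0.4160+0.1200  ⇒  S_min = 151/125 m

S_min = 151/125 m = 1.2080 m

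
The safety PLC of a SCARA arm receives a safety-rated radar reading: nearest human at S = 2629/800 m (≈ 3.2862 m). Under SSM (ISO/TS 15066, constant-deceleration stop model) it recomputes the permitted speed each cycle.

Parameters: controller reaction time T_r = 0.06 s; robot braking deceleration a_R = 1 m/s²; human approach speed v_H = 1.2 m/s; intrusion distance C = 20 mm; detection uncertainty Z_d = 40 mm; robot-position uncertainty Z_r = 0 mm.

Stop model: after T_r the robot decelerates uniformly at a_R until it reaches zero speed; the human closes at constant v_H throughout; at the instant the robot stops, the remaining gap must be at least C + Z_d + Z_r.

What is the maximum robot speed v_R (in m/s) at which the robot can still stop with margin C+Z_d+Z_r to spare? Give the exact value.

v_R_max = 31/20 m/s = 1.5500 m/s

collect terms ⇒ (1/2)·v_R² + (63/50)·v_R + (-12617/4000) = 0
  disc = (63/50)² − 4·(1/2)·(-12617/4000) = 78961/10000 ; √disc = 281/100
  v_R = (−(63/50) + 281/100) / (2·(1/2)) = 31/20 m/s
check:
braking lasts T_s = (31/20)/1 = 1.5500 s
reaction-phase robot travel = 1.5500·0.0600 = 0.0930 m
robot under decel: 1.5500²/(2·1.0000) = 1.2012 m
person approaches 1.2000·(0.0600+1.5500) = 1.9320 m
margins: 0.0200+0.0400+0.0000 = 0.0600 m
sum ≈ 0.0930+1.2012+1.9320+0.0600 ≈ 3.2862 m = S ✓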